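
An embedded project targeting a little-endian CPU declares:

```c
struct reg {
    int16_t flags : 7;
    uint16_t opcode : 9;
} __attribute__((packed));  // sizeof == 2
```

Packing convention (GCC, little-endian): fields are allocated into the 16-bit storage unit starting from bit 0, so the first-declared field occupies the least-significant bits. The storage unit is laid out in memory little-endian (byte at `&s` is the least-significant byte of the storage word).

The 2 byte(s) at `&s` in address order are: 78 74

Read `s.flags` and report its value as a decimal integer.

[0]=0x78 [1]=0x74 (little-endian) → word 0x7478
flags [0+:7] = (word>>0) & 0x7f = 120  ←
opcode [7+:9] = (word>>7) & 0x1ff = 232
flags signed 7b, MSB=1: 120 - 128 = -8

-8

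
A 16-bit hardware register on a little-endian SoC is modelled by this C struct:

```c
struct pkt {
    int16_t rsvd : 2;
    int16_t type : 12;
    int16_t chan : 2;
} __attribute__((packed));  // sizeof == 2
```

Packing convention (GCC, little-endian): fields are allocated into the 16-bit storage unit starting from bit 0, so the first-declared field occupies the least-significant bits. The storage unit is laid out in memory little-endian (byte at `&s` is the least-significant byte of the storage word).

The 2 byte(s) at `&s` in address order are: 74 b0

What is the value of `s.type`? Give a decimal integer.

[0]=0x74 [1]=0xb0 (little-endian) → word 0xb074
rsvd [0+:2] = (word>>0) & 0x3 = 0
type [2+:12] = (word>>2) & 0xfff = 3101  ←
chan [14+:2] = (word>>14) & 0x3 = 2
type signed 12b, MSB=1: 3101 - 4096 = -995

-995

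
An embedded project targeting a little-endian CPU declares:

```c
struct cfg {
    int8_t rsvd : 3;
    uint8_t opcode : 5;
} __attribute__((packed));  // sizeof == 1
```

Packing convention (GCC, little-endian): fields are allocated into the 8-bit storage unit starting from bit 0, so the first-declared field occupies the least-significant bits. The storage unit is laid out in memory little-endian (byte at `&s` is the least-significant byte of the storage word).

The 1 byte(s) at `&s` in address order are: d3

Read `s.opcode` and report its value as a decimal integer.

26

[0]=0xd3 (little-endian) → word 0xd3
rsvd [0+:3] = (word>>0) & 0x7 = 3
opcode [3+:5] = (word>>3) & 0x1f = 26  ←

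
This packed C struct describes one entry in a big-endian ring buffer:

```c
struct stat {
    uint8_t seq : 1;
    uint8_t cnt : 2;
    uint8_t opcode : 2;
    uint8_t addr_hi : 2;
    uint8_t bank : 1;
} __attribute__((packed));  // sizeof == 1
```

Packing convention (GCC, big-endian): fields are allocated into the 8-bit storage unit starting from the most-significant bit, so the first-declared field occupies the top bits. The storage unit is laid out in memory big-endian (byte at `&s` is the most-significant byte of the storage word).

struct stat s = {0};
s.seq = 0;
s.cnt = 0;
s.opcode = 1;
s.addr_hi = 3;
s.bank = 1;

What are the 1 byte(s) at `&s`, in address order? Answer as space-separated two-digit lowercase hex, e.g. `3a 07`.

0f

seq (1b) val=0 bits=0x0 at bit 7: 0x00
cnt (2b) val=0 bits=0x0 at bit 5: 0x00
opcode (2b) val=1 bits=0x1 at bit 3: 0x08
addr_hi (2b) val=3 bits=0x3 at bit 1: 0x0e
bank (1b) val=1 bits=0x1 at bit 0: 0x0f
word = 0x0f → big-endian bytes:
  [0]=0x0f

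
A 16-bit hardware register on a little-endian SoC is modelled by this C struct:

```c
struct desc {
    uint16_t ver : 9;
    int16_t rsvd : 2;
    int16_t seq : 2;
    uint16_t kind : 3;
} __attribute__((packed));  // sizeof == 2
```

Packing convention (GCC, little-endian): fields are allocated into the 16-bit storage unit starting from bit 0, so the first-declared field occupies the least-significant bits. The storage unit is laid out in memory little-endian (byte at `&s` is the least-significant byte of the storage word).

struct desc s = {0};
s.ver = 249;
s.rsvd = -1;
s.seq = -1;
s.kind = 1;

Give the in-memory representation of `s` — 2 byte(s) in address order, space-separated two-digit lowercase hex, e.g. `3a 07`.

f9 3e

[0+:9] ver=249 & 0x1ff = 0xf9; word=0x00f9
[9+:2] rsvd=-1 & 0x3 = 0x3; word=0x06f9
[11+:2] seq=-1 & 0x3 = 0x3; word=0x1ef9
[13+:3] kind=1 & 0x7 = 0x1; word=0x3ef9
word = 0x3ef9 → little-endian bytes:
  [0]=0xf9  [1]=0x3e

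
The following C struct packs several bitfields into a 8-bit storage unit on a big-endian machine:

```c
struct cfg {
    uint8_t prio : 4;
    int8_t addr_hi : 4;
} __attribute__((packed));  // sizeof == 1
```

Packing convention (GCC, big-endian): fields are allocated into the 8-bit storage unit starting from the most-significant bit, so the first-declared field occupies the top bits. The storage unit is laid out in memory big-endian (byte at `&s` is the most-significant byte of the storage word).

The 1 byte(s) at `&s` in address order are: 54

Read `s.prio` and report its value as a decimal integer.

5

[0]=0x54 (big-endian) → word 0x54
prio:4 @ bit 4 → (0x54>>4)&0xf = 0x5  ←
addr_hi:4 @ bit 0 → (0x54>>0)&0xf = 0x4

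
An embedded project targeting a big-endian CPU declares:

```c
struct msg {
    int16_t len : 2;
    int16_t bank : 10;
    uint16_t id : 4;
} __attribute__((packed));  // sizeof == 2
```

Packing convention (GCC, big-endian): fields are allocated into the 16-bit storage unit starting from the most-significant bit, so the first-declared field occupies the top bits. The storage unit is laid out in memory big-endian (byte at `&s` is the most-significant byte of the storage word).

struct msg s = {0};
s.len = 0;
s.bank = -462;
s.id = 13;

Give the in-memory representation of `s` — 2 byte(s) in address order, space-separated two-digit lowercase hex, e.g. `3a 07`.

23 2d

len (2b) val=0 bits=0x0 at bit 14: 0x0000
bank (10b) val=-462 bits=0x232 at bit 4: 0x2320
id (4b) val=13 bits=0xd at bit 0: 0x232d
word = 0x232d → big-endian bytes:
  [0]=0x23  [1]=0x2d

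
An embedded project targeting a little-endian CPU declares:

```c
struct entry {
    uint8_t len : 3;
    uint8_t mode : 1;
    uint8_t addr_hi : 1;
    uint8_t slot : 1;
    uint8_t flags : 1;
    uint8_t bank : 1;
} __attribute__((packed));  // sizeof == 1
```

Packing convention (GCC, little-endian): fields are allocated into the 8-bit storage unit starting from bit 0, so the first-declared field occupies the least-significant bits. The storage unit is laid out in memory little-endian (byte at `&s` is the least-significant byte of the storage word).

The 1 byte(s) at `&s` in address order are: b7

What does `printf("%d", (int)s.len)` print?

7

[0]=0xb7 (little-endian) → word 0xb7
len:3 @ bit 0 → (0xb7>>0)&0x7 = 0x7  ←
mode:1 @ bit 3 → (0xb7>>3)&0x1 = 0x0
addr_hi:1 @ bit 4 → (0xb7>>4)&0x1 = 0x1
slot:1 @ bit 5 → (0xb7>>5)&0x1 = 0x1
flags:1 @ bit 6 → (0xb7>>6)&0x1 = 0x0
bank:1 @ bit 7 → (0xb7>>7)&0x1 = 0x1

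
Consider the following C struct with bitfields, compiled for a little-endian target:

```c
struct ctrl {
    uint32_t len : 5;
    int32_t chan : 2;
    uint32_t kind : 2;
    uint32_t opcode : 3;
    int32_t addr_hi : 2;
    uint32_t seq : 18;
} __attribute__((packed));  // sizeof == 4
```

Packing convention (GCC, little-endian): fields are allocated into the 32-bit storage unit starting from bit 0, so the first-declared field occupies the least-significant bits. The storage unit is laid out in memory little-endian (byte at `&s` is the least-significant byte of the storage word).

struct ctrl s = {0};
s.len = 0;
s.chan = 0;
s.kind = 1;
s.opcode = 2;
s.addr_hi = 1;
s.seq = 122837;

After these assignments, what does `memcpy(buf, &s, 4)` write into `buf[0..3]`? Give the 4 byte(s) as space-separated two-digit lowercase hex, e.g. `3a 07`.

80 54 f5 77

len:5 = 0 → 0x0 << 0 → word 0x00000000
chan:2 = 0 → 0x0 << 5 → word 0x00000000
kind:2 = 1 → 0x1 << 7 → word 0x00000080
opcode:3 = 2 → 0x2 << 9 → word 0x00000480
addr_hi:2 = 1 → 0x1 << 12 → word 0x00001480
seq:18 = 122837 → 0x1dfd5 << 14 → word 0x77f55480
word = 0x77f55480 → little-endian bytes:
  [0]=0x80  [1]=0x54  [2]=0xf5  [3]=0x77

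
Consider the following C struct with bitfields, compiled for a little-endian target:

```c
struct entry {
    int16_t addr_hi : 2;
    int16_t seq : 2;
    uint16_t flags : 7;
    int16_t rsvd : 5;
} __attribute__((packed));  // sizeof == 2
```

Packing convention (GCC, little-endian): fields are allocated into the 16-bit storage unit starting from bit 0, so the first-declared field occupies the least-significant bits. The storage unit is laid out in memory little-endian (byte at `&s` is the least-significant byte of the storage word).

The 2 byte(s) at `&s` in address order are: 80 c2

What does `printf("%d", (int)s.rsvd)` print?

[0]=0x80 [1]=0xc2 (little-endian) → word 0xc280
addr_hi [0+:2] = (word>>0) & 0x3 = 0
seq [2+:2] = (word>>2) & 0x3 = 0
flags [4+:7] = (word>>4) & 0x7f = 40
rsvd [11+:5] = (word>>11) & 0x1f = 24  ←
rsvd signed 5b, MSB=1: 24 - 32 = -8

-8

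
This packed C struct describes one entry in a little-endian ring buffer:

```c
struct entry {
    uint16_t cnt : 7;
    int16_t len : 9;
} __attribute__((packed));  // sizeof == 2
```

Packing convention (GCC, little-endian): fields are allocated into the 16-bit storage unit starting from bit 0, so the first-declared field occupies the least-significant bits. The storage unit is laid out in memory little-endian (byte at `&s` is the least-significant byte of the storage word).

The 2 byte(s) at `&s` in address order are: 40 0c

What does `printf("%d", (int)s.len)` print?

[0]=0x40 [1]=0x0c (little-endian) → word 0x0c40
cnt [0+:7] = (word>>0) & 0x7f = 64
len [7+:9] = (word>>7) & 0x1ff = 24  ←
len signed 9b, MSB=0: value = 24

24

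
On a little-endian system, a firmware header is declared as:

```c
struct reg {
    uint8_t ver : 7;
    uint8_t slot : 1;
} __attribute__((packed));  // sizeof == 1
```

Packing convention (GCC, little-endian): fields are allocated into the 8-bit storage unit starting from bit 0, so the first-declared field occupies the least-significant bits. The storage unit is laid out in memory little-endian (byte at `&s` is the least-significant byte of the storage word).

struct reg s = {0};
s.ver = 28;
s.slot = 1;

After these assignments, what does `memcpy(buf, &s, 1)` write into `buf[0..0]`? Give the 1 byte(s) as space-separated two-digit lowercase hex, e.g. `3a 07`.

ver (7b) val=28 bits=0x1c at bit 0: 0x1c
slot (1b) val=1 bits=0x1 at bit 7: 0x9c
word = 0x9c → little-endian bytes:
  [0]=0x9c

9c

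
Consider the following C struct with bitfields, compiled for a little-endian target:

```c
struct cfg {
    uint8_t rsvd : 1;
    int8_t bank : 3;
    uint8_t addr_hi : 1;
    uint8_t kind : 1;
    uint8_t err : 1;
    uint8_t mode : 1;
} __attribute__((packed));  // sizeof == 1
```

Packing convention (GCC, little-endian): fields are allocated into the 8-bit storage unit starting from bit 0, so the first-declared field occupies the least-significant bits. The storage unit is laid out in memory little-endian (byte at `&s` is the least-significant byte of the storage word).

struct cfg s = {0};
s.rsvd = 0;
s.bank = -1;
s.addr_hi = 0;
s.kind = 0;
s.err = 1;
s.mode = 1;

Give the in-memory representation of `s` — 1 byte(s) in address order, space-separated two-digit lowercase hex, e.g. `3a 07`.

rsvd (1b) val=0 bits=0x0 at bit 0: 0x00
bank (3b) val=-1 bits=0x7 at bit 1: 0x0e
addr_hi (1b) val=0 bits=0x0 at bit 4: 0x0e
kind (1b) val=0 bits=0x0 at bit 5: 0x0e
err (1b) val=1 bits=0x1 at bit 6: 0x4e
mode (1b) val=1 bits=0x1 at bit 7: 0xce
word = 0xce → little-endian bytes:
  [0]=0xce

ce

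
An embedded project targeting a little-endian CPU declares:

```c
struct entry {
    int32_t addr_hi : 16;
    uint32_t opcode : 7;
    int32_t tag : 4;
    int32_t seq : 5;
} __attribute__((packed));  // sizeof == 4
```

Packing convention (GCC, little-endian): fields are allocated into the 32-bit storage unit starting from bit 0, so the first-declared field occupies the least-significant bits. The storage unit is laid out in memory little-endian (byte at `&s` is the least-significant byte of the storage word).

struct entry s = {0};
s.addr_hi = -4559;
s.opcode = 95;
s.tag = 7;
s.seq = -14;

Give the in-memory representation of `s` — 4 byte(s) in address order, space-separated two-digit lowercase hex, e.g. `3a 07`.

addr_hi (16b) val=-4559 bits=0xee31 at bit 0: 0x0000ee31
opcode (7b) val=95 bits=0x5f at bit 16: 0x005fee31
tag (4b) val=7 bits=0x7 at bit 23: 0x03dfee31
seq (5b) val=-14 bits=0x12 at bit 27: 0x93dfee31
word = 0x93dfee31 → little-endian bytes:
  [0]=0x31  [1]=0xee  [2]=0xdf  [3]=0x93

31 ee df 93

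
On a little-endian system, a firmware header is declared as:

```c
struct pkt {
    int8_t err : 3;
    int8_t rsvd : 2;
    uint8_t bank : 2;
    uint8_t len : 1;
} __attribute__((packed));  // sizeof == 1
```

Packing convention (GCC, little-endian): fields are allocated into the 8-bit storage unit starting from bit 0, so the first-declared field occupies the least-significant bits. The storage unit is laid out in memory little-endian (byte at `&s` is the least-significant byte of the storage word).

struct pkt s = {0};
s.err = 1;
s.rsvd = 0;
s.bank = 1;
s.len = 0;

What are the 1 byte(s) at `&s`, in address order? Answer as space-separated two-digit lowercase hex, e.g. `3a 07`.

21

err:3 = 1 → 0x1 << 0 → word 0x01
rsvd:2 = 0 → 0x0 << 3 → word 0x01
bank:2 = 1 → 0x1 << 5 → word 0x21
len:1 = 0 → 0x0 << 7 → word 0x21
word = 0x21 → little-endian bytes:
  [0]=0x21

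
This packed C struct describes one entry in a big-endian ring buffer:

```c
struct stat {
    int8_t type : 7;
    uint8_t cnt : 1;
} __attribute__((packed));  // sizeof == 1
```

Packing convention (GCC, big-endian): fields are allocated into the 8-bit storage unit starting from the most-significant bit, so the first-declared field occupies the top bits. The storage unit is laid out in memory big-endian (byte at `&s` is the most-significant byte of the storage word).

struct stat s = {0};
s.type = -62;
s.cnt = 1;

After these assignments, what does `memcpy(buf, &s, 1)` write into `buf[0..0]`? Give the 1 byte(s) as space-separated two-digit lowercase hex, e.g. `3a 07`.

[1+:7] type=-62 & 0x7f = 0x42; word=0x84
[0+:1] cnt=1 & 0x1 = 0x1; word=0x85
word = 0x85 → big-endian bytes:
  [0]=0x85

85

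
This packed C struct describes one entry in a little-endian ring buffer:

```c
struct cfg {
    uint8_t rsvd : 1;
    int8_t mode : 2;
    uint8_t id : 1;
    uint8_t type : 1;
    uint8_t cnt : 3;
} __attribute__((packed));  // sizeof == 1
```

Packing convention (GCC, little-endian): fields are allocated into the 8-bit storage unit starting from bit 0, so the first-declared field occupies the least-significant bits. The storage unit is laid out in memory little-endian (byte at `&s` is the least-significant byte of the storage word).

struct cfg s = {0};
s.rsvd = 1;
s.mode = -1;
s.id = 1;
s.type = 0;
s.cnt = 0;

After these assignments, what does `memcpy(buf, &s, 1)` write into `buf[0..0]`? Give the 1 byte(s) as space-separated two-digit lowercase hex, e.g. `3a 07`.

[0+:1] rsvd=1 & 0x1 = 0x1; word=0x01
[1+:2] mode=-1 & 0x3 = 0x3; word=0x07
[3+:1] id=1 & 0x1 = 0x1; word=0x0f
[4+:1] type=0 & 0x1 = 0x0; word=0x0f
[5+:3] cnt=0 & 0x7 = 0x0; word=0x0f
word = 0x0f → little-endian bytes:
  [0]=0x0f

0f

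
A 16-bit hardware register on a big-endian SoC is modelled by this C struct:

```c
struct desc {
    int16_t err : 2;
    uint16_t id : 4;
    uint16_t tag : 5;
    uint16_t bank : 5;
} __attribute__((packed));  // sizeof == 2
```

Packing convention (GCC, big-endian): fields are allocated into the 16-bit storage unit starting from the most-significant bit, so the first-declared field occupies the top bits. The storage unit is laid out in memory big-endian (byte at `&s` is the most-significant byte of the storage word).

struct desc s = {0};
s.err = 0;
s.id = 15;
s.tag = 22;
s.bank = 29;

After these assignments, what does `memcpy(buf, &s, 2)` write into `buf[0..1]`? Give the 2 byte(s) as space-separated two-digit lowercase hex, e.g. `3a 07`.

err (2b) val=0 bits=0x0 at bit 14: 0x0000
id (4b) val=15 bits=0xf at bit 10: 0x3c00
tag (5b) val=22 bits=0x16 at bit 5: 0x3ec0
bank (5b) val=29 bits=0x1d at bit 0: 0x3edd
word = 0x3edd → big-endian bytes:
  [0]=0x3e  [1]=0xdd

3e dd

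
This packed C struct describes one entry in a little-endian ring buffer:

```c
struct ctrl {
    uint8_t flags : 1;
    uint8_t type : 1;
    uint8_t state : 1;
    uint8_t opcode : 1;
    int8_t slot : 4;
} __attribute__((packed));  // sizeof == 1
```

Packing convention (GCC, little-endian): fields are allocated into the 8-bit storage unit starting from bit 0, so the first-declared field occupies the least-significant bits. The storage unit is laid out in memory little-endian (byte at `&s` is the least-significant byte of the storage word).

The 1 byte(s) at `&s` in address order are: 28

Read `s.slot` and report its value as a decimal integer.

2

[0]=0x28 (little-endian) → word 0x28
flags:1 @ bit 0 → (0x28>>0)&0x1 = 0x0
type:1 @ bit 1 → (0x28>>1)&0x1 = 0x0
state:1 @ bit 2 → (0x28>>2)&0x1 = 0x0
opcode:1 @ bit 3 → (0x28>>3)&0x1 = 0x1
slot:4 @ bit 4 → (0x28>>4)&0xf = 0x2  ←
slot signed 4b, MSB=0: value = 2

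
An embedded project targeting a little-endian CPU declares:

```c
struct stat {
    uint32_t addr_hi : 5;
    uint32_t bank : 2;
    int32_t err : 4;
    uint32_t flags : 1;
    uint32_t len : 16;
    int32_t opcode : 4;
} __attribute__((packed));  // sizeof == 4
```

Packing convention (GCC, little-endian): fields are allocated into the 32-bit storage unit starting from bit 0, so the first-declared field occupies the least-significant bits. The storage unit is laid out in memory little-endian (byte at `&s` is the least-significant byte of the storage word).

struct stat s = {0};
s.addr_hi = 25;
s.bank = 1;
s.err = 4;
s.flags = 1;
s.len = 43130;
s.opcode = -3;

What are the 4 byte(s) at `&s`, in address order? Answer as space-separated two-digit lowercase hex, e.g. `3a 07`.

39 aa 87 da

addr_hi (5b) val=25 bits=0x19 at bit 0: 0x00000019
bank (2b) val=1 bits=0x1 at bit 5: 0x00000039
err (4b) val=4 bits=0x4 at bit 7: 0x00000239
flags (1b) val=1 bits=0x1 at bit 11: 0x00000a39
len (16b) val=43130 bits=0xa87a at bit 12: 0x0a87aa39
opcode (4b) val=-3 bits=0xd at bit 28: 0xda87aa39
word = 0xda87aa39 → little-endian bytes:
  [0]=0x39  [1]=0xaa  [2]=0x87  [3]=0xda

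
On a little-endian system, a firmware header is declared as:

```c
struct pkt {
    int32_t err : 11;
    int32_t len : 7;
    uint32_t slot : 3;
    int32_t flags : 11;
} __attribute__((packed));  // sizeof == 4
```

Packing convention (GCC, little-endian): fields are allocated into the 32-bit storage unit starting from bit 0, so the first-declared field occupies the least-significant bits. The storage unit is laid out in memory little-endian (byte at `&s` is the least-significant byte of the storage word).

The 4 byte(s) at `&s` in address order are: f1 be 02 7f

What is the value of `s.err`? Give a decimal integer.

[0]=0xf1 [1]=0xbe [2]=0x02 [3]=0x7f (little-endian) → word 0x7f02bef1
err:11 @ bit 0 → (0x7f02bef1>>0)&0x7ff = 0x6f1  ←
len:7 @ bit 11 → (0x7f02bef1>>11)&0x7f = 0x57
slot:3 @ bit 18 → (0x7f02bef1>>18)&0x7 = 0x0
flags:11 @ bit 21 → (0x7f02bef1>>21)&0x7ff = 0x3f8
err signed 11b, MSB=1: 1777 - 2048 = -271

-271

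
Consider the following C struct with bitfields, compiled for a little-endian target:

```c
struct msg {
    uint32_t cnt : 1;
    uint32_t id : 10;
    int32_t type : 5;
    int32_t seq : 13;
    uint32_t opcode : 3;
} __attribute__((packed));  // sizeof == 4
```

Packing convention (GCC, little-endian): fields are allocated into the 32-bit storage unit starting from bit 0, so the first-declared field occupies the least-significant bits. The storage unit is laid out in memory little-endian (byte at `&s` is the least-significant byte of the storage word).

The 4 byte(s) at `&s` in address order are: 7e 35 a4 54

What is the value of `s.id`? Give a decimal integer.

703

[0]=0x7e [1]=0x35 [2]=0xa4 [3]=0x54 (little-endian) → word 0x54a4357e
cnt:1 @ bit 0 → (0x54a4357e>>0)&0x1 = 0x0
id:10 @ bit 1 → (0x54a4357e>>1)&0x3ff = 0x2bf  ←
type:5 @ bit 11 → (0x54a4357e>>11)&0x1f = 0x6
seq:13 @ bit 16 → (0x54a4357e>>16)&0x1fff = 0x14a4
opcode:3 @ bit 29 → (0x54a4357e>>29)&0x7 = 0x2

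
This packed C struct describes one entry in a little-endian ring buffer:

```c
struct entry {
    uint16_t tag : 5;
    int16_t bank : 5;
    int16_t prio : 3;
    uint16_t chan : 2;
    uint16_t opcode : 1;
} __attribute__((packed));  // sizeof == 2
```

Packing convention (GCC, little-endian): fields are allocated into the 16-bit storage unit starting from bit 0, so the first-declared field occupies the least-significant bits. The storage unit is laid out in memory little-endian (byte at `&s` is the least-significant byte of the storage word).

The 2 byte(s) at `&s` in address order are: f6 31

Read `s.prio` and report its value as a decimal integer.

[0]=0xf6 [1]=0x31 (little-endian) → word 0x31f6
tag:5 @ bit 0 → (0x31f6>>0)&0x1f = 0x16
bank:5 @ bit 5 → (0x31f6>>5)&0x1f = 0xf
prio:3 @ bit 10 → (0x31f6>>10)&0x7 = 0x4  ←
chan:2 @ bit 13 → (0x31f6>>13)&0x3 = 0x1
opcode:1 @ bit 15 → (0x31f6>>15)&0x1 = 0x0
prio signed 3b, MSB=1: 4 - 8 = -4

-4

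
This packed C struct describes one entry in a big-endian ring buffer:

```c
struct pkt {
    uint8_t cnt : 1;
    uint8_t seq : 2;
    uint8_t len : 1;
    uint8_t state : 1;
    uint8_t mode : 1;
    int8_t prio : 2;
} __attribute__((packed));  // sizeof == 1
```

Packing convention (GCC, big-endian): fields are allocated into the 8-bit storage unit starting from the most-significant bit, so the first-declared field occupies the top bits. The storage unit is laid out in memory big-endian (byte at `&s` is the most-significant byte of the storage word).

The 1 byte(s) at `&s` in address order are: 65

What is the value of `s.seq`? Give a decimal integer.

[0]=0x65 (big-endian) → word 0x65
cnt [7+:1] = (word>>7) & 0x1 = 0
seq [5+:2] = (word>>5) & 0x3 = 3  ←
len [4+:1] = (word>>4) & 0x1 = 0
state [3+:1] = (word>>3) & 0x1 = 0
mode [2+:1] = (word>>2) & 0x1 = 1
prio [0+:2] = (word>>0) & 0x3 = 1

3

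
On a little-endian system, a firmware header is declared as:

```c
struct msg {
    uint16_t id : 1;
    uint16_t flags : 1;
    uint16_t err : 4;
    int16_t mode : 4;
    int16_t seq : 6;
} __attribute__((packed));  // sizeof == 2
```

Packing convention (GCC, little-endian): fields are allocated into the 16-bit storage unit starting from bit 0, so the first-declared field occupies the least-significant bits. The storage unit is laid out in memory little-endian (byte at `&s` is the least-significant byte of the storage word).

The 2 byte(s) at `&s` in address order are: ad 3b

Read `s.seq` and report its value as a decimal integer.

[0]=0xad [1]=0x3b (little-endian) → word 0x3bad
id [0+:1] = (word>>0) & 0x1 = 1
flags [1+:1] = (word>>1) & 0x1 = 0
err [2+:4] = (word>>2) & 0xf = 11
mode [6+:4] = (word>>6) & 0xf = 14
seq [10+:6] = (word>>10) & 0x3f = 14  ←
seq signed 6b, MSB=0: value = 14

14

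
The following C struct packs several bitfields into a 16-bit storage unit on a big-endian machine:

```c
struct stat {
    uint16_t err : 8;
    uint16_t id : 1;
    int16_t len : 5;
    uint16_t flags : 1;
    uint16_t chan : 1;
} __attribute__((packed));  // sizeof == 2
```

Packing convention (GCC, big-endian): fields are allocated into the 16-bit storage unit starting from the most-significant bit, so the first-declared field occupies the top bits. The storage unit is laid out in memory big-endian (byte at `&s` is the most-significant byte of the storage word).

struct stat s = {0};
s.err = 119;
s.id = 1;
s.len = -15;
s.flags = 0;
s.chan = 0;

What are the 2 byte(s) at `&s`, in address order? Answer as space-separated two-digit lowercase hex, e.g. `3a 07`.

77 c4

err:8 = 119 → 0x77 << 8 → word 0x7700
id:1 = 1 → 0x1 << 7 → word 0x7780
len:5 = -15 → 0x11 << 2 → word 0x77c4
flags:1 = 0 → 0x0 << 1 → word 0x77c4
chan:1 = 0 → 0x0 << 0 → word 0x77c4
word = 0x77c4 → big-endian bytes:
  [0]=0x77  [1]=0xc4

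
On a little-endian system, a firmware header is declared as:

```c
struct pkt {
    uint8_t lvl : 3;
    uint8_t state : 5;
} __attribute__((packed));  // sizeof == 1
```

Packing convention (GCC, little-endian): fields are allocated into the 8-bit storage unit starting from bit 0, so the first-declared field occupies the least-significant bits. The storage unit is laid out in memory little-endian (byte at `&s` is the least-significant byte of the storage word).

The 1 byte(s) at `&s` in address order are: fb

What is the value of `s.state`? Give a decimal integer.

31

[0]=0xfb (little-endian) → word 0xfb
lvl:3 @ bit 0 → (0xfb>>0)&0x7 = 0x3
state:5 @ bit 3 → (0xfb>>3)&0x1f = 0x1f  ←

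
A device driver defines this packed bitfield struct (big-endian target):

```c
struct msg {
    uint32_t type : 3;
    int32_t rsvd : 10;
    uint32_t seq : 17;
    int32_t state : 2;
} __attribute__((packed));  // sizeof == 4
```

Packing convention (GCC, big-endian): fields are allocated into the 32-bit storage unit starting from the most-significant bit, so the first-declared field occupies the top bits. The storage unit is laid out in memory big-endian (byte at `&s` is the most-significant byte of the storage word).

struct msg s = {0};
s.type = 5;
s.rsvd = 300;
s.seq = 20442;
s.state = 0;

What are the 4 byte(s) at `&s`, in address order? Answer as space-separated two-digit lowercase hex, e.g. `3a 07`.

a9 61 3f 68

type (3b) val=5 bits=0x5 at bit 29: 0xa0000000
rsvd (10b) val=300 bits=0x12c at bit 19: 0xa9600000
seq (17b) val=20442 bits=0x4fda at bit 2: 0xa9613f68
state (2b) val=0 bits=0x0 at bit 0: 0xa9613f68
word = 0xa9613f68 → big-endian bytes:
  [0]=0xa9  [1]=0x61  [2]=0x3f  [3]=0x68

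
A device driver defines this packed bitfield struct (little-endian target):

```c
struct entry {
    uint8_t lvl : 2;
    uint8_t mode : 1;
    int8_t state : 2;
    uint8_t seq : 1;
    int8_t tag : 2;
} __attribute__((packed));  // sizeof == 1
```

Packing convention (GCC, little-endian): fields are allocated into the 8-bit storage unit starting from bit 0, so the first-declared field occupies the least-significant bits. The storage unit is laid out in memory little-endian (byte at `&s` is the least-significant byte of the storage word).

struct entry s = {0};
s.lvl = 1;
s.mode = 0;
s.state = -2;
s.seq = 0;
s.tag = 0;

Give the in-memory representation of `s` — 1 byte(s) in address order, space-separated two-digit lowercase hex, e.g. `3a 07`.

11

lvl:2 = 1 → 0x1 << 0 → word 0x01
mode:1 = 0 → 0x0 << 2 → word 0x01
state:2 = -2 → 0x2 << 3 → word 0x11
seq:1 = 0 → 0x0 << 5 → word 0x11
tag:2 = 0 → 0x0 << 6 → word 0x11
word = 0x11 → little-endian bytes:
  [0]=0x11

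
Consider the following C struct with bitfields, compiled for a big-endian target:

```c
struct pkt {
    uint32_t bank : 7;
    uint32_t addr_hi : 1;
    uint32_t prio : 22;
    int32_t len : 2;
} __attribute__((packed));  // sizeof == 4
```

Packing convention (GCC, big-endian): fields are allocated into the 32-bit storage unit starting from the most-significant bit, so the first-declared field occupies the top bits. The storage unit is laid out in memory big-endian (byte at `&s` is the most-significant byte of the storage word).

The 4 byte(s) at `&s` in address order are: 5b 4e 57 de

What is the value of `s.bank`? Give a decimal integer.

45

[0]=0x5b [1]=0x4e [2]=0x57 [3]=0xde (big-endian) → word 0x5b4e57de
bank [25+:7] = (word>>25) & 0x7f = 45  ←
addr_hi [24+:1] = (word>>24) & 0x1 = 1
prio [2+:22] = (word>>2) & 0x3fffff = 1283575
len [0+:2] = (word>>0) & 0x3 = 2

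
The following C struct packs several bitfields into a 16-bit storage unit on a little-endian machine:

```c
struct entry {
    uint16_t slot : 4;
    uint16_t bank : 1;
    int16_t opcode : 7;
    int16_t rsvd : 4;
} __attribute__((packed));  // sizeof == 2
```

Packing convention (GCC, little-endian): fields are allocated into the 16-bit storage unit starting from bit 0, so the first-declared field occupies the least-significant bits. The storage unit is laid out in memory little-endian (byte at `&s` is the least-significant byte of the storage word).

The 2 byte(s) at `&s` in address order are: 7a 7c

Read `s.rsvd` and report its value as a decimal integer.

[0]=0x7a [1]=0x7c (little-endian) → word 0x7c7a
slot [0+:4] = (word>>0) & 0xf = 10
bank [4+:1] = (word>>4) & 0x1 = 1
opcode [5+:7] = (word>>5) & 0x7f = 99
rsvd [12+:4] = (word>>12) & 0xf = 7  ←
rsvd signed 4b, MSB=0: value = 7

7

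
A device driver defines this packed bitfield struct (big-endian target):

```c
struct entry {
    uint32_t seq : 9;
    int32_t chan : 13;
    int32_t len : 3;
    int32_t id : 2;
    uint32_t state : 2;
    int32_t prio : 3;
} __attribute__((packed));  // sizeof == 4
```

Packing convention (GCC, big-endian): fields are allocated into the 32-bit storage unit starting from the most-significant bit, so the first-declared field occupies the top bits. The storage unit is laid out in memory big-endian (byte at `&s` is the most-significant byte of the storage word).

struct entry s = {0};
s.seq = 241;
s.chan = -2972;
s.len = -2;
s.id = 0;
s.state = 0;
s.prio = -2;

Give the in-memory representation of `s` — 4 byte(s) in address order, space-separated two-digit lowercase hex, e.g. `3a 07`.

78 d1 93 06

seq:9 = 241 → 0xf1 << 23 → word 0x78800000
chan:13 = -2972 → 0x1464 << 10 → word 0x78d19000
len:3 = -2 → 0x6 << 7 → word 0x78d19300
id:2 = 0 → 0x0 << 5 → word 0x78d19300
state:2 = 0 → 0x0 << 3 → word 0x78d19300
prio:3 = -2 → 0x6 << 0 → word 0x78d19306
word = 0x78d19306 → big-endian bytes:
  [0]=0x78  [1]=0xd1  [2]=0x93  [3]=0x06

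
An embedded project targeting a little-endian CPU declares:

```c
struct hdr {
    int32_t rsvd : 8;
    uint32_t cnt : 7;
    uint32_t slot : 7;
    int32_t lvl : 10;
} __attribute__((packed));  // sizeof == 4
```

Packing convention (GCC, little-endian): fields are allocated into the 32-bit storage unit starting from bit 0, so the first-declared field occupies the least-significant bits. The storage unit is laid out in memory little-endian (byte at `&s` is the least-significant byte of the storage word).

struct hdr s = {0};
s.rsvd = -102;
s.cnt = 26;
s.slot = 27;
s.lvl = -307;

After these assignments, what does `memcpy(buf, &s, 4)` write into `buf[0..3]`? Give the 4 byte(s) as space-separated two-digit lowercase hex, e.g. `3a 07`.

rsvd:8 = -102 → 0x9a << 0 → word 0x0000009a
cnt:7 = 26 → 0x1a << 8 → word 0x00001a9a
slot:7 = 27 → 0x1b << 15 → word 0x000d9a9a
lvl:10 = -307 → 0x2cd << 22 → word 0xb34d9a9a
word = 0xb34d9a9a → little-endian bytes:
  [0]=0x9a  [1]=0x9a  [2]=0x4d  [3]=0xb3

9a 9a 4d b3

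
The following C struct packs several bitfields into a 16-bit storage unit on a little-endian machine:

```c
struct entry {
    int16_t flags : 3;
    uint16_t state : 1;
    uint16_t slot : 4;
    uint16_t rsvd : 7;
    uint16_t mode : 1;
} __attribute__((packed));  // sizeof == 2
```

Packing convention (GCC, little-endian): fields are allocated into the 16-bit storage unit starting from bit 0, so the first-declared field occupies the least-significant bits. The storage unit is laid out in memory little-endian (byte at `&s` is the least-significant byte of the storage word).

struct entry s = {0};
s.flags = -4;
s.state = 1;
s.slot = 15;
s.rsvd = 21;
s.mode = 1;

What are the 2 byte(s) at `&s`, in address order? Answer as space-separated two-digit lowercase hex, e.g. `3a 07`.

flags (3b) val=-4 bits=0x4 at bit 0: 0x0004
state (1b) val=1 bits=0x1 at bit 3: 0x000c
slot (4b) val=15 bits=0xf at bit 4: 0x00fc
rsvd (7b) val=21 bits=0x15 at bit 8: 0x15fc
mode (1b) val=1 bits=0x1 at bit 15: 0x95fc
word = 0x95fc → little-endian bytes:
  [0]=0xfc  [1]=0x95

fc 95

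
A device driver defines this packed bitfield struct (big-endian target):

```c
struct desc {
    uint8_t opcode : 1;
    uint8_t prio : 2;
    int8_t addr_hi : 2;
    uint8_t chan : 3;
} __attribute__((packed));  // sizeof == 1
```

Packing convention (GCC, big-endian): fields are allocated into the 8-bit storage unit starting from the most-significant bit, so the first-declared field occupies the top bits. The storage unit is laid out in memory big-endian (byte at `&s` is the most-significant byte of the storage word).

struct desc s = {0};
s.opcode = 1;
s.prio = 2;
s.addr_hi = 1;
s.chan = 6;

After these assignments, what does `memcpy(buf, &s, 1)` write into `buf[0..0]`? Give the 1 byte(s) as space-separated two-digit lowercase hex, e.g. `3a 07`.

ce

opcode:1 = 1 → 0x1 << 7 → word 0x80
prio:2 = 2 → 0x2 << 5 → word 0xc0
addr_hi:2 = 1 → 0x1 << 3 → word 0xc8
chan:3 = 6 → 0x6 << 0 → word 0xce
word = 0xce → big-endian bytes:
  [0]=0xce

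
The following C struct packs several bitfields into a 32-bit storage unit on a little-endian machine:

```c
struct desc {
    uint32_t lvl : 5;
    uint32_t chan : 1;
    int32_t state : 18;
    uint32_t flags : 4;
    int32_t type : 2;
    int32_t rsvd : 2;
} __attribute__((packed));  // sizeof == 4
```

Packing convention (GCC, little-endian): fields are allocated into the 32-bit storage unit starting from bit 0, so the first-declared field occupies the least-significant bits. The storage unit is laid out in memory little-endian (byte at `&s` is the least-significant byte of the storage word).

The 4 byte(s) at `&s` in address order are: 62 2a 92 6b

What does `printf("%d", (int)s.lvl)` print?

2

[0]=0x62 [1]=0x2a [2]=0x92 [3]=0x6b (little-endian) → word 0x6b922a62
lvl:5 @ bit 0 → (0x6b922a62>>0)&0x1f = 0x2  ←
chan:1 @ bit 5 → (0x6b922a62>>5)&0x1 = 0x1
state:18 @ bit 6 → (0x6b922a62>>6)&0x3ffff = 0x248a9
flags:4 @ bit 24 → (0x6b922a62>>24)&0xf = 0xb
type:2 @ bit 28 → (0x6b922a62>>28)&0x3 = 0x2
rsvd:2 @ bit 30 → (0x6b922a62>>30)&0x3 = 0x1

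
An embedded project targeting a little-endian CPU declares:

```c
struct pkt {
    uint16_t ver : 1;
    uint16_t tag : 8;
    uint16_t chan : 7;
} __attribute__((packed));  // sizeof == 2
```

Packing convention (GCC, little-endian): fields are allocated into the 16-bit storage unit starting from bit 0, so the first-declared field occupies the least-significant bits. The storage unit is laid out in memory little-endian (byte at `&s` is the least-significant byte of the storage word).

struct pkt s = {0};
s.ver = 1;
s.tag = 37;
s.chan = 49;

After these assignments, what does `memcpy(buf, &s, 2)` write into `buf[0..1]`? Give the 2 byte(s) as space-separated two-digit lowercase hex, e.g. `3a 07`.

4b 62

ver:1 = 1 → 0x1 << 0 → word 0x0001
tag:8 = 37 → 0x25 << 1 → word 0x004b
chan:7 = 49 → 0x31 << 9 → word 0x624b
word = 0x624b → little-endian bytes:
  [0]=0x4b  [1]=0x62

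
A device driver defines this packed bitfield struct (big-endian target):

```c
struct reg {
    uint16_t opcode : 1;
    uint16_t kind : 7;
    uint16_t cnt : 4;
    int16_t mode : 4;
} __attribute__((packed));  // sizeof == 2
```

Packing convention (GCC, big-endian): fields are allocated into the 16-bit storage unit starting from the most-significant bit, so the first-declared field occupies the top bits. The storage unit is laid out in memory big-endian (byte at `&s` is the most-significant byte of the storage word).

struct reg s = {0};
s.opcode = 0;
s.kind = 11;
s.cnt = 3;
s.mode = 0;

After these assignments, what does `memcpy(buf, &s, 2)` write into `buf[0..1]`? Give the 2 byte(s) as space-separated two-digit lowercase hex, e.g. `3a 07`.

0b 30

opcode:1 = 0 → 0x0 << 15 → word 0x0000
kind:7 = 11 → 0xb << 8 → word 0x0b00
cnt:4 = 3 → 0x3 << 4 → word 0x0b30
mode:4 = 0 → 0x0 << 0 → word 0x0b30
word = 0x0b30 → big-endian bytes:
  [0]=0x0b  [1]=0x30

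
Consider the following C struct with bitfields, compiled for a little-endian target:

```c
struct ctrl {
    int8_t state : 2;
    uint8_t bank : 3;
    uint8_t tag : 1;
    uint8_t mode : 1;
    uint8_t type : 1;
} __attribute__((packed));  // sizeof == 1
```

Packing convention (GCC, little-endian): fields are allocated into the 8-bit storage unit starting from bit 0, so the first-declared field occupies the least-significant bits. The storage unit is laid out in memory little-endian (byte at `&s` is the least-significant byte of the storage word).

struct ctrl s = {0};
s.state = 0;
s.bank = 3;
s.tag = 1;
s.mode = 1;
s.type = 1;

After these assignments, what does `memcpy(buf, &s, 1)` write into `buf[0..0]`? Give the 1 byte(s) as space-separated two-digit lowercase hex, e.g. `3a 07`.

state:2 = 0 → 0x0 << 0 → word 0x00
bank:3 = 3 → 0x3 << 2 → word 0x0c
tag:1 = 1 → 0x1 << 5 → word 0x2c
mode:1 = 1 → 0x1 << 6 → word 0x6c
type:1 = 1 → 0x1 << 7 → word 0xec
word = 0xec → little-endian bytes:
  [0]=0xec

ec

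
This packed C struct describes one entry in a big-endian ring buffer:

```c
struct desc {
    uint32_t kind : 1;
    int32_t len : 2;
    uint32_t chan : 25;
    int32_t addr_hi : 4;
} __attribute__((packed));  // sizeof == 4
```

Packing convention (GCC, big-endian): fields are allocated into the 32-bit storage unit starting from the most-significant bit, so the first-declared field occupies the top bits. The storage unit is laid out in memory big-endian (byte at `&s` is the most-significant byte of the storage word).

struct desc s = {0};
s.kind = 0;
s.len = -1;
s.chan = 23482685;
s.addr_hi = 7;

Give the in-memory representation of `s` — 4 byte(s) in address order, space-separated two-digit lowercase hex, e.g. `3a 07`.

[31+:1] kind=0 & 0x1 = 0x0; word=0x00000000
[29+:2] len=-1 & 0x3 = 0x3; word=0x60000000
[4+:25] chan=23482685 & 0x1ffffff = 0x166513d; word=0x766513d0
[0+:4] addr_hi=7 & 0xf = 0x7; word=0x766513d7
word = 0x766513d7 → big-endian bytes:
  [0]=0x76  [1]=0x65  [2]=0x13  [3]=0xd7

76 65 13 d7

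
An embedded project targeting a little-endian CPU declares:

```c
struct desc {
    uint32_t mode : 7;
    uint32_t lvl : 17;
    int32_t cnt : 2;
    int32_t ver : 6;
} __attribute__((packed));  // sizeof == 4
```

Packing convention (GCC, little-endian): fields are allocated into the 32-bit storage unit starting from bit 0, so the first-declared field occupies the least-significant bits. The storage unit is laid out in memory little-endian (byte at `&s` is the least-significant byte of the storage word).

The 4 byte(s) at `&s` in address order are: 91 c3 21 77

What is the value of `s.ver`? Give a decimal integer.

29

[0]=0x91 [1]=0xc3 [2]=0x21 [3]=0x77 (little-endian) → word 0x7721c391
mode [0+:7] = (word>>0) & 0x7f = 17
lvl [7+:17] = (word>>7) & 0x1ffff = 17287
cnt [24+:2] = (word>>24) & 0x3 = 3
ver [26+:6] = (word>>26) & 0x3f = 29  ←
ver signed 6b, MSB=0: value = 29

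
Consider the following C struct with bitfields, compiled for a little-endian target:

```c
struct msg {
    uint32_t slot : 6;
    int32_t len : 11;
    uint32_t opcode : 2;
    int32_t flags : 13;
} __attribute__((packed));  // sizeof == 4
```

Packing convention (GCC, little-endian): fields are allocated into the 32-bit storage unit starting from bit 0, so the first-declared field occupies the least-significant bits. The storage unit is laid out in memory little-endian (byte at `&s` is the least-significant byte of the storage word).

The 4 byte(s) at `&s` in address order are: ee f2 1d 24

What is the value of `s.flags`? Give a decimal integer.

[0]=0xee [1]=0xf2 [2]=0x1d [3]=0x24 (little-endian) → word 0x241df2ee
slot:6 @ bit 0 → (0x241df2ee>>0)&0x3f = 0x2e
len:11 @ bit 6 → (0x241df2ee>>6)&0x7ff = 0x7cb
opcode:2 @ bit 17 → (0x241df2ee>>17)&0x3 = 0x2
flags:13 @ bit 19 → (0x241df2ee>>19)&0x1fff = 0x483  ←
flags signed 13b, MSB=0: value = 1155

1155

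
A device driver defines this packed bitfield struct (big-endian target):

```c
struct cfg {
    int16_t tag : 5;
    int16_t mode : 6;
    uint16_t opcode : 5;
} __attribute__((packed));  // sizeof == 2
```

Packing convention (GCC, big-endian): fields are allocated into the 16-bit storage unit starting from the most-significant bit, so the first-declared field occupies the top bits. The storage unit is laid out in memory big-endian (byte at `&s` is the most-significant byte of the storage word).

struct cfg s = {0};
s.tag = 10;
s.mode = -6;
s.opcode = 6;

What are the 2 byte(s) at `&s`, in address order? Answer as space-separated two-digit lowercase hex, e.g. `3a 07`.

57 46

tag (5b) val=10 bits=0xa at bit 11: 0x5000
mode (6b) val=-6 bits=0x3a at bit 5: 0x5740
opcode (5b) val=6 bits=0x6 at bit 0: 0x5746
word = 0x5746 → big-endian bytes:
  [0]=0x57  [1]=0x46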